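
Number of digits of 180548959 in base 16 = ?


180548959 in base 16 = AC2F55F
Number of digits = 7

7 digits (base 16)


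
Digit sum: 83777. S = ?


8 + 3 + 7 + 7 + 7 = 32


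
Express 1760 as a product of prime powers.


1760 / 2 = 880
880 / 2 = 440
440 / 2 = 220
220 / 2 = 110
110 / 2 = 55
55 / 5 = 11
11 / 11 = 1
1760 = 2^5 × 5 × 11


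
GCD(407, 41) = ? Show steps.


407 = 9 * 41 + 38
41 = 1 * 38 + 3
38 = 12 * 3 + 2
3 = 1 * 2 + 1
2 = 2 * 1 + 0
GCD = 1


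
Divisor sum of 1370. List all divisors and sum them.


Divisors of 1370: 1, 2, 5, 10, 137, 274, 685, 1370
Sum = 1 + 2 + 5 + 10 + 137 + 274 + 685 + 1370 = 2484

σ(1370) = 2484


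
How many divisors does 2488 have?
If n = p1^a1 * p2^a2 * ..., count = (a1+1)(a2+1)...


2488 = 2^3 × 311^1
d(2488) = (3+1) × (1+1) = 8

8 divisors


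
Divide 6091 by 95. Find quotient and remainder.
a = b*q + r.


6091 = 95 * 64 + 11
Check: 6080 + 11 = 6091

q = 64, r = 11


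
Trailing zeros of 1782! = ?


floor(1782/5) = 356
floor(1782/25) = 71
floor(1782/125) = 14
floor(1782/625) = 2
Total = 443

443 trailing zeros


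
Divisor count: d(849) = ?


849 = 3^1 × 283^1
d(849) = (1+1) × (1+1) = 4

4 divisors


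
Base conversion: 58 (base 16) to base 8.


58 (base 16) = 88 (decimal)
88 (decimal) = 130 (base 8)


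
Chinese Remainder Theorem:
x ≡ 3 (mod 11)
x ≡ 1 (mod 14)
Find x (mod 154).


M = 11*14 = 154
M1 = M/11 = 14, M2 = M/14 = 11
M1^(-1) mod 11 = 4, M2^(-1) mod 14 = 9
x = 3*14*4 + 1*11*9 = 267
267 mod 154 = 113
Check: 113 mod 11 = 3 ✓, 113 mod 14 = 1 ✓

x ≡ 113 (mod 154)


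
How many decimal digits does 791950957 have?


791950957 has 9 digits in base 10
floor(log10(791950957)) + 1 = floor(8.8987) + 1 = 9

9 digits (base 10)


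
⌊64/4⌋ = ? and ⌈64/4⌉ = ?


64/4 = 16.0000
floor = 16
ceil = 16

floor = 16, ceil = 16


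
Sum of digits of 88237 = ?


8 + 8 + 2 + 3 + 7 = 28


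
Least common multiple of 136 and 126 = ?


GCD(136, 126) = 2
LCM = 136*126/2 = 17136/2 = 8568

LCM = 8568


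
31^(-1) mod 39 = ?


Use the extended Euclidean algorithm on (39, 31); each row r = 39*s + 31*t:
r=39, s=1, t=0
r=31, s=0, t=1
q=1: r=8, s=1, t=-1   [39*(1) + 31*(-1) = 8]
q=3: r=7, s=-3, t=4   [39*(-3) + 31*(4) = 7]
q=1: r=1, s=4, t=-5   [39*(4) + 31*(-5) = 1]
q=7: r=0, s=-31, t=39   [39*(-31) + 31*(39) = 0]
GCD = 1 with t = -5, so 31*(-5) ≡ 1 (mod 39)
Inverse = -5 mod 39 = 34
Check: 31 * 34 = 1054 ≡ 1 (mod 39)

31^(-1) ≡ 34 (mod 39)


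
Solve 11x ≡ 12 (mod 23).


GCD(11, 23) = 1, unique solution
a^(-1) mod 23 = 21
x = 21 * 12 mod 23 = 22

x ≡ 22 (mod 23)


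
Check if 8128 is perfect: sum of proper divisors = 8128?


Proper divisors of 8128: 1, 2, 4, 8, 16, 32, 64, 127, 254, 508, 1016, 2032, 4064
Sum = 1 + 2 + 4 + 8 + 16 + 32 + 64 + 127 + 254 + 508 + 1016 + 2032 + 4064 = 8128

Yes, 8128 is perfect (8128 = 8128)


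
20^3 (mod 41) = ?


20^1 mod 41 = 20
20^2 mod 41 = 31
20^3 mod 41 = 5


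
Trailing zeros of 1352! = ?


floor(1352/5) = 270
floor(1352/25) = 54
floor(1352/125) = 10
floor(1352/625) = 2
Total = 336

336 trailing zeros


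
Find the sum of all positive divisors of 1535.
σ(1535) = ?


Divisors of 1535: 1, 5, 307, 1535
Sum = 1 + 5 + 307 + 1535 = 1848

σ(1535) = 1848


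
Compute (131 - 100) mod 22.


131 - 100 = 31
31 mod 22 = 9


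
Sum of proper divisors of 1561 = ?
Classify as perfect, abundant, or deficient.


Proper divisors: 1, 7, 223
Sum = 1 + 7 + 223 = 231
231 < 1561 → deficient

s(1561) = 231 (deficient)


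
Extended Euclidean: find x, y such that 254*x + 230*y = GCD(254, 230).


Tabular extended Euclidean (each row: r = 254*s + 230*t):
r=254, s=1, t=0
r=230, s=0, t=1
q=1: r=24, s=1, t=-1   [254*(1) + 230*(-1) = 24]
q=9: r=14, s=-9, t=10   [254*(-9) + 230*(10) = 14]
q=1: r=10, s=10, t=-11   [254*(10) + 230*(-11) = 10]
q=1: r=4, s=-19, t=21   [254*(-19) + 230*(21) = 4]
q=2: r=2, s=48, t=-53   [254*(48) + 230*(-53) = 2]
q=2: r=0, s=-115, t=127   [254*(-115) + 230*(127) = 0]
GCD = 2; from the row with r=2: x=48, y=-53
Check: 254*(48) + 230*(-53) = 12192 - 12190 = 2

GCD = 2, x = 48, y = -53


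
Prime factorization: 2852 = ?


2852 / 2 = 1426
1426 / 2 = 713
713 / 23 = 31
31 / 31 = 1
2852 = 2^2 × 23 × 31


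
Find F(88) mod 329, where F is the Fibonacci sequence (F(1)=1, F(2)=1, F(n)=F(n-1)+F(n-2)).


F(k) mod 329 for k=1..88:
1, 1, 2, 3, 5, 8, 13, 21, 34, 55, 89, 144, 233, 48, 281, 0, 281, 281, 233, 185, 89, 274, 34, 308, 13, 321, 5, 326, 2, 328, 1, 0, 1, 1, 2, 3, 5, 8, 13, 21, 34, 55, 89, 144, 233, 48, 281, 0, 281, 281, 233, 185, 89, 274, 34, 308, 13, 321, 5, 326, 2, 328, 1, 0, 1, 1, 2, 3, 5, 8, 13, 21, 34, 55, 89, 144, 233, 48, 281, 0, 281, 281, 233, 185, 89, 274, 34, 308
F(88) mod 329 = 308


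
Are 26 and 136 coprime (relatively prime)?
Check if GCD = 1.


Euclidean algorithm:
136 = 5 * 26 + 6
26 = 4 * 6 + 2
6 = 3 * 2 + 0
GCD(26, 136) = 2

No, not coprime (GCD = 2)


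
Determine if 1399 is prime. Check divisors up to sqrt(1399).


Check divisors up to sqrt(1399) = 37.4032
No divisors found.
1399 is prime.

Yes, 1399 is prime


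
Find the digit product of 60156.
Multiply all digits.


6 × 0 × 1 × 5 × 6 = 0


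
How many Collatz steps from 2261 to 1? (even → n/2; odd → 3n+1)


2261 → 6784 → 3392 → 1696 → 848 → 424 → 212 → 106 → 53 → 160 → 80 → 40 → 20 → 10 → 5 → 16 → 8 → 4 → 2 → 1
Total steps = 19

19 steps


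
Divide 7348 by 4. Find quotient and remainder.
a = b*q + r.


7348 = 4 * 1837 + 0
Check: 7348 + 0 = 7348

q = 1837, r = 0


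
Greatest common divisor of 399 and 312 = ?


399 = 1 * 312 + 87
312 = 3 * 87 + 51
87 = 1 * 51 + 36
51 = 1 * 36 + 15
36 = 2 * 15 + 6
15 = 2 * 6 + 3
6 = 2 * 3 + 0
GCD = 3


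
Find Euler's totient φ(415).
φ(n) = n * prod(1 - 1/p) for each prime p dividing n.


415 = 5 × 83
Prime factors: 5, 83
φ(415) = 415 × (1-1/5) × (1-1/83)
= 415 × 4/5 × 82/83 = 328

φ(415) = 328


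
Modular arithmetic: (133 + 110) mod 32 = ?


133 + 110 = 243
243 mod 32 = 19


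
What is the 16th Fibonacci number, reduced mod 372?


F(k) mod 372 for k=1..16:
1, 1, 2, 3, 5, 8, 13, 21, 34, 55, 89, 144, 233, 5, 238, 243
F(16) mod 372 = 243


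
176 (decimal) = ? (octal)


176 (base 10) = 176 (decimal)
176 (decimal) = 260 (base 8)


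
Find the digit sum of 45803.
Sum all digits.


4 + 5 + 8 + 0 + 3 = 20


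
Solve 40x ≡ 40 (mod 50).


GCD(40, 50) = 10 divides 40
Divide: 4x ≡ 4 (mod 5)
x ≡ 1 (mod 5)


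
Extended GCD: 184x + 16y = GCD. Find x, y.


Tabular extended Euclidean (each row: r = 184*s + 16*t):
r=184, s=1, t=0
r=16, s=0, t=1
q=11: r=8, s=1, t=-11   [184*(1) + 16*(-11) = 8]
q=2: r=0, s=-2, t=23   [184*(-2) + 16*(23) = 0]
GCD = 8; from the row with r=8: x=1, y=-11
Check: 184*(1) + 16*(-11) = 184 - 176 = 8

GCD = 8, x = 1, y = -11


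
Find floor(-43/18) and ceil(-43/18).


-43/18 = -2.3889
floor = -3
ceil = -2

floor = -3, ceil = -2


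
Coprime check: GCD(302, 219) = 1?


Euclidean algorithm:
302 = 1 * 219 + 83
219 = 2 * 83 + 53
83 = 1 * 53 + 30
53 = 1 * 30 + 23
30 = 1 * 23 + 7
23 = 3 * 7 + 2
7 = 3 * 2 + 1
2 = 2 * 1 + 0
GCD(302, 219) = 1

Yes, coprime (GCD = 1)


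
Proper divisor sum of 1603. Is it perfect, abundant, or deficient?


Proper divisors: 1, 7, 229
Sum = 1 + 7 + 229 = 237
237 < 1603 → deficient

s(1603) = 237 (deficient)


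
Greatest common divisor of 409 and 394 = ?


409 = 1 * 394 + 15
394 = 26 * 15 + 4
15 = 3 * 4 + 3
4 = 1 * 3 + 1
3 = 3 * 1 + 0
GCD = 1


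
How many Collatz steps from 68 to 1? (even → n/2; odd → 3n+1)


68 → 34 → 17 → 52 → 26 → 13 → 40 → 20 → 10 → 5 → 16 → 8 → 4 → 2 → 1
Total steps = 14

14 steps


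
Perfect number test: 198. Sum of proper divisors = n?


Proper divisors of 198: 1, 2, 3, 6, 9, 11, 18, 22, 33, 66, 99
Sum = 1 + 2 + 3 + 6 + 9 + 11 + 18 + 22 + 33 + 66 + 99 = 270

No, 198 is not perfect (270 ≠ 198)


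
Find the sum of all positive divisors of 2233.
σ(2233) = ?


Divisors of 2233: 1, 7, 11, 29, 77, 203, 319, 2233
Sum = 1 + 7 + 11 + 29 + 77 + 203 + 319 + 2233 = 2880

σ(2233) = 2880


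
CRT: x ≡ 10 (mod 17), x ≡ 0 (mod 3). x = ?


M = 17*3 = 51
M1 = M/17 = 3, M2 = M/3 = 17
M1^(-1) mod 17 = 6, M2^(-1) mod 3 = 2
x = 10*3*6 + 0*17*2 = 180
180 mod 51 = 27
Check: 27 mod 17 = 10 ✓, 27 mod 3 = 0 ✓

x ≡ 27 (mod 51)


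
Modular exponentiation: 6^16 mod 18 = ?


6^1 mod 18 = 6
6^2 mod 18 = 0
6^3 mod 18 = 0
6^4 mod 18 = 0
6^5 mod 18 = 0
6^6 mod 18 = 0
6^7 mod 18 = 0
6^8 mod 18 = 0
6^9 mod 18 = 0
6^10 mod 18 = 0
6^11 mod 18 = 0
6^12 mod 18 = 0
6^13 mod 18 = 0
6^14 mod 18 = 0
6^15 mod 18 = 0
6^16 mod 18 = 0


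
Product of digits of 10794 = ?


1 × 0 × 7 × 9 × 4 = 0


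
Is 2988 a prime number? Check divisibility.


2988 / 2 = 1494 (exact division)
2988 is NOT prime.

No, 2988 is not prime


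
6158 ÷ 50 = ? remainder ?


6158 = 50 * 123 + 8
Check: 6150 + 8 = 6158

q = 123, r = 8


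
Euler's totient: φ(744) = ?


744 = 2^3 × 3 × 31
Prime factors: 2, 3, 31
φ(744) = 744 × (1-1/2) × (1-1/3) × (1-1/31)
= 744 × 1/2 × 2/3 × 30/31 = 240

φ(744) = 240


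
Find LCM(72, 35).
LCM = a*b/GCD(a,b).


GCD(72, 35) = 1
LCM = 72*35/1 = 2520/1 = 2520

LCM = 2520


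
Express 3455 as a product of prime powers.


3455 / 5 = 691
691 / 691 = 1
3455 = 5 × 691


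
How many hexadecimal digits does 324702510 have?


324702510 in base 16 = 135A912E
Number of digits = 8

8 digits (base 16)


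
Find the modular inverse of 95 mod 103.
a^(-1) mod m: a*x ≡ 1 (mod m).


Use the extended Euclidean algorithm on (103, 95); each row r = 103*s + 95*t:
r=103, s=1, t=0
r=95, s=0, t=1
q=1: r=8, s=1, t=-1   [103*(1) + 95*(-1) = 8]
q=11: r=7, s=-11, t=12   [103*(-11) + 95*(12) = 7]
q=1: r=1, s=12, t=-13   [103*(12) + 95*(-13) = 1]
q=7: r=0, s=-95, t=103   [103*(-95) + 95*(103) = 0]
GCD = 1 with t = -13, so 95*(-13) ≡ 1 (mod 103)
Inverse = -13 mod 103 = 90
Check: 95 * 90 = 8550 ≡ 1 (mod 103)

95^(-1) ≡ 90 (mod 103)


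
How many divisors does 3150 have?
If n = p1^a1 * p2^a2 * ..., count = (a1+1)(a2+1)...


3150 = 2^1 × 3^2 × 5^2 × 7^1
d(3150) = (1+1) × (2+1) × (2+1) × (1+1) = 36

36 divisors


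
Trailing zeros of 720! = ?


floor(720/5) = 144
floor(720/25) = 28
floor(720/125) = 5
floor(720/625) = 1
Total = 178

178 trailing zeros


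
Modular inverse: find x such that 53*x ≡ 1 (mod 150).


Use the extended Euclidean algorithm on (150, 53); each row r = 150*s + 53*t:
r=150, s=1, t=0
r=53, s=0, t=1
q=2: r=44, s=1, t=-2   [150*(1) + 53*(-2) = 44]
q=1: r=9, s=-1, t=3   [150*(-1) + 53*(3) = 9]
q=4: r=8, s=5, t=-14   [150*(5) + 53*(-14) = 8]
q=1: r=1, s=-6, t=17   [150*(-6) + 53*(17) = 1]
q=8: r=0, s=53, t=-150   [150*(53) + 53*(-150) = 0]
GCD = 1 with t = 17, so 53*(17) ≡ 1 (mod 150)
Inverse = 17 mod 150 = 17
Check: 53 * 17 = 901 ≡ 1 (mod 150)

53^(-1) ≡ 17 (mod 150)


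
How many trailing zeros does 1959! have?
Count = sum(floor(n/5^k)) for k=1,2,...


floor(1959/5) = 391
floor(1959/25) = 78
floor(1959/125) = 15
floor(1959/625) = 3
Total = 487

487 trailing zeros


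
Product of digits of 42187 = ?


4 × 2 × 1 × 8 × 7 = 448


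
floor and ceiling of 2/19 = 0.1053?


2/19 = 0.1053
floor = 0
ceil = 1

floor = 0, ceil = 1


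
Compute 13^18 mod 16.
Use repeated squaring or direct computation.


13^1 mod 16 = 13
13^2 mod 16 = 9
13^3 mod 16 = 5
13^4 mod 16 = 1
13^5 mod 16 = 13
13^6 mod 16 = 9
13^7 mod 16 = 5
13^8 mod 16 = 1
13^9 mod 16 = 13
13^10 mod 16 = 9
13^11 mod 16 = 5
13^12 mod 16 = 1
13^13 mod 16 = 13
13^14 mod 16 = 9
13^15 mod 16 = 5
13^16 mod 16 = 1
13^17 mod 16 = 13
13^18 mod 16 = 9


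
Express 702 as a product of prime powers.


702 / 2 = 351
351 / 3 = 117
117 / 3 = 39
39 / 3 = 13
13 / 13 = 1
702 = 2 × 3^3 × 13


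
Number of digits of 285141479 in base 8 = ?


285141479 in base 8 = 2077564747
Number of digits = 10

10 digits (base 8)


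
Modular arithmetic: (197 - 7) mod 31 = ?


197 - 7 = 190
190 mod 31 = 4


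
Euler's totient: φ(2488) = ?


2488 = 2^3 × 311
Prime factors: 2, 311
φ(2488) = 2488 × (1-1/2) × (1-1/311)
= 2488 × 1/2 × 310/311 = 1240

φ(2488) = 1240


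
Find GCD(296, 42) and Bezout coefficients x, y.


Tabular extended Euclidean (each row: r = 296*s + 42*t):
r=296, s=1, t=0
r=42, s=0, t=1
q=7: r=2, s=1, t=-7   [296*(1) + 42*(-7) = 2]
q=21: r=0, s=-21, t=148   [296*(-21) + 42*(148) = 0]
GCD = 2; from the row with r=2: x=1, y=-7
Check: 296*(1) + 42*(-7) = 296 - 294 = 2

GCD = 2, x = 1, y = -7


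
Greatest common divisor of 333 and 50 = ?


333 = 6 * 50 + 33
50 = 1 * 33 + 17
33 = 1 * 17 + 16
17 = 1 * 16 + 1
16 = 16 * 1 + 0
GCD = 1


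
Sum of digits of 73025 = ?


7 + 3 + 0 + 2 + 5 = 17


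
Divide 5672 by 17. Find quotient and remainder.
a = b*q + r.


5672 = 17 * 333 + 11
Check: 5661 + 11 = 5672

q = 333, r = 11


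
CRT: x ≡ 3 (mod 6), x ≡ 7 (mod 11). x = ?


M = 6*11 = 66
M1 = M/6 = 11, M2 = M/11 = 6
M1^(-1) mod 6 = 5, M2^(-1) mod 11 = 2
x = 3*11*5 + 7*6*2 = 249
249 mod 66 = 51
Check: 51 mod 6 = 3 ✓, 51 mod 11 = 7 ✓

x ≡ 51 (mod 66)


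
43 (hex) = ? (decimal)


43 (base 16) = 67 (decimal)
67 (decimal) = 67 (base 10)


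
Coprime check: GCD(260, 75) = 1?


Euclidean algorithm:
260 = 3 * 75 + 35
75 = 2 * 35 + 5
35 = 7 * 5 + 0
GCD(260, 75) = 5

No, not coprime (GCD = 5)


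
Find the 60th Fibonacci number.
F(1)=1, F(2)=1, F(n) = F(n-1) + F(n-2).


Sequence: 1, 1, 2, 3, 5, 8, 13, 21, 34, 55, 89, 144, 233, 377, 610, 987, 1597, 2584, 4181, 6765, 10946, 17711, 28657, 46368, 75025, 121393, 196418, 317811, 514229, 832040, 1346269, 2178309, 3524578, 5702887, 9227465, 14930352, 24157817, 39088169, 63245986, 102334155, 165580141, 267914296, 433494437, 701408733, 1134903170, 1836311903, 2971215073, 4807526976, 7778742049, 12586269025, 20365011074, 32951280099, 53316291173, 86267571272, 139583862445, 225851433717, 365435296162, 591286729879, 956722026041, 1548008755920
F(60) = 1548008755920


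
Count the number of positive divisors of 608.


608 = 2^5 × 19^1
d(608) = (5+1) × (1+1) = 12

12 divisors


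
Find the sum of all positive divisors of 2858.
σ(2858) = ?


Divisors of 2858: 1, 2, 1429, 2858
Sum = 1 + 2 + 1429 + 2858 = 4290

σ(2858) = 4290


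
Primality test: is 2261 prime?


2261 / 7 = 323 (exact division)
2261 is NOT prime.

No, 2261 is not prime


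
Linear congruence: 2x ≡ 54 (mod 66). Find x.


GCD(2, 66) = 2 divides 54
Divide: 1x ≡ 27 (mod 33)
x ≡ 27 (mod 33)


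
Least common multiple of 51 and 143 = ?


GCD(51, 143) = 1
LCM = 51*143/1 = 7293/1 = 7293

LCM = 7293


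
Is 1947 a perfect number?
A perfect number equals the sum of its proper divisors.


Proper divisors of 1947: 1, 3, 11, 33, 59, 177, 649
Sum = 1 + 3 + 11 + 33 + 59 + 177 + 649 = 933

No, 1947 is not perfect (933 ≠ 1947)


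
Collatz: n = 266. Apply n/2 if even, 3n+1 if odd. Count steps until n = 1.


266 → 133 → 400 → 200 → 100 → 50 → 25 → 76 → 38 → 19 → 58 → 29 → 88 → 44 → 22 → 11 → 34 → 17 → 52 → 26 → 13 → 40 → 20 → 10 → 5 → 16 → 8 → 4 → 2 → 1
Total steps = 29

29 steps


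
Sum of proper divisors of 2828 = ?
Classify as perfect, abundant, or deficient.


Proper divisors: 1, 2, 4, 7, 14, 28, 101, 202, 404, 707, 1414
Sum = 1 + 2 + 4 + 7 + 14 + 28 + 101 + 202 + 404 + 707 + 1414 = 2884
2884 > 2828 → abundant

s(2828) = 2884 (abundant)


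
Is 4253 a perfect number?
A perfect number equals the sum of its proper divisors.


Proper divisors of 4253: 1
Sum = 1 = 1

No, 4253 is not perfect (1 ≠ 4253)


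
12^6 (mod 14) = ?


12^1 mod 14 = 12
12^2 mod 14 = 4
12^3 mod 14 = 6
12^4 mod 14 = 2
12^5 mod 14 = 10
12^6 mod 14 = 8


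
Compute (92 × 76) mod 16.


92 × 76 = 6992
6992 mod 16 = 0


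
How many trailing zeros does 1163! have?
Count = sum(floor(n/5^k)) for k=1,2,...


floor(1163/5) = 232
floor(1163/25) = 46
floor(1163/125) = 9
floor(1163/625) = 1
Total = 288

288 trailing zeros


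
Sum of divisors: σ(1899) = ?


Divisors of 1899: 1, 3, 9, 211, 633, 1899
Sum = 1 + 3 + 9 + 211 + 633 + 1899 = 2756

σ(1899) = 2756


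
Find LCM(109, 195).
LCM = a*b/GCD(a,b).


GCD(109, 195) = 1
LCM = 109*195/1 = 21255/1 = 21255

LCM = 21255


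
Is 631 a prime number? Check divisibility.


Check divisors up to sqrt(631) = 25.1197
No divisors found.
631 is prime.

Yes, 631 is prime


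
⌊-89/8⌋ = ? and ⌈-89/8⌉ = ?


-89/8 = -11.1250
floor = -12
ceil = -11

floor = -12, ceil = -11


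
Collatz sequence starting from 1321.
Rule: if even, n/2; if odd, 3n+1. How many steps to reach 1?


1321 → 3964 → 1982 → 991 → 2974 → 1487 → 4462 → 2231 → 6694 → 3347 → 10042 → 5021 → 15064 → 7532 → 3766 → 1883 → 5650 → 2825 → 8476 → 4238 → 2119 → 6358 → 3179 → 9538 → 4769 → 14308 → 7154 → 3577 → 10732 → 5366 → 2683 → 8050 → 4025 → 12076 → 6038 → 3019 → 9058 → 4529 → 13588 → 6794 → 3397 → 10192 → 5096 → 2548 → 1274 → 637 → 1912 → 956 → 478 → 239 → 718 → 359 → 1078 → 539 → 1618 → 809 → 2428 → 1214 → 607 → 1822 → 911 → 2734 → 1367 → 4102 → 2051 → 6154 → 3077 → 9232 → 4616 → 2308 → 1154 → 577 → 1732 → 866 → 433 → 1300 → 650 → 325 → 976 → 488 → 244 → 122 → 61 → 184 → 92 → 46 → 23 → 70 → 35 → 106 → 53 → 160 → 80 → 40 → 20 → 10 → 5 → 16 → 8 → 4 → 2 → 1
Total steps = 101

101 steps


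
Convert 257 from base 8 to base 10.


257 (base 8) = 175 (decimal)
175 (decimal) = 175 (base 10)


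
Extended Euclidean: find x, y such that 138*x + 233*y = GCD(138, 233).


Tabular extended Euclidean (each row: r = 138*s + 233*t):
r=138, s=1, t=0
r=233, s=0, t=1
q=0: r=138, s=1, t=0   [138*(1) + 233*(0) = 138]
q=1: r=95, s=-1, t=1   [138*(-1) + 233*(1) = 95]
q=1: r=43, s=2, t=-1   [138*(2) + 233*(-1) = 43]
q=2: r=9, s=-5, t=3   [138*(-5) + 233*(3) = 9]
q=4: r=7, s=22, t=-13   [138*(22) + 233*(-13) = 7]
q=1: r=2, s=-27, t=16   [138*(-27) + 233*(16) = 2]
q=3: r=1, s=103, t=-61   [138*(103) + 233*(-61) = 1]
q=2: r=0, s=-233, t=138   [138*(-233) + 233*(138) = 0]
GCD = 1; from the row with r=1: x=103, y=-61
Check: 138*(103) + 233*(-61) = 14214 - 14213 = 1

GCD = 1, x = 103, y = -61


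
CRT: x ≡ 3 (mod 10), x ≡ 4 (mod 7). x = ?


M = 10*7 = 70
M1 = M/10 = 7, M2 = M/7 = 10
M1^(-1) mod 10 = 3, M2^(-1) mod 7 = 5
x = 3*7*3 + 4*10*5 = 263
263 mod 70 = 53
Check: 53 mod 10 = 3 ✓, 53 mod 7 = 4 ✓

x ≡ 53 (mod 70)


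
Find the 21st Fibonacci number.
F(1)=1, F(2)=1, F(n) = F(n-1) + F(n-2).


Sequence: 1, 1, 2, 3, 5, 8, 13, 21, 34, 55, 89, 144, 233, 377, 610, 987, 1597, 2584, 4181, 6765, 10946
F(21) = 10946


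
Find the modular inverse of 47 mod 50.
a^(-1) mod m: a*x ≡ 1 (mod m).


Use the extended Euclidean algorithm on (50, 47); each row r = 50*s + 47*t:
r=50, s=1, t=0
r=47, s=0, t=1
q=1: r=3, s=1, t=-1   [50*(1) + 47*(-1) = 3]
q=15: r=2, s=-15, t=16   [50*(-15) + 47*(16) = 2]
q=1: r=1, s=16, t=-17   [50*(16) + 47*(-17) = 1]
q=2: r=0, s=-47, t=50   [50*(-47) + 47*(50) = 0]
GCD = 1 with t = -17, so 47*(-17) ≡ 1 (mod 50)
Inverse = -17 mod 50 = 33
Check: 47 * 33 = 1551 ≡ 1 (mod 50)

47^(-1) ≡ 33 (mod 50)


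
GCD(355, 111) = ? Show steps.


355 = 3 * 111 + 22
111 = 5 * 22 + 1
22 = 22 * 1 + 0
GCD = 1


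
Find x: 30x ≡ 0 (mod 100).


GCD(30, 100) = 10 divides 0
Divide: 3x ≡ 0 (mod 10)
x ≡ 0 (mod 10)


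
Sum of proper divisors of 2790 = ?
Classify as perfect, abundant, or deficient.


Proper divisors: 1, 2, 3, 5, 6, 9, 10, 15, 18, 30, 31, 45, 62, 90, 93, 155, 186, 279, 310, 465, 558, 930, 1395
Sum = 1 + 2 + 3 + 5 + 6 + 9 + 10 + 15 + 18 + 30 + 31 + 45 + 62 + 90 + 93 + 155 + 186 + 279 + 310 + 465 + 558 + 930 + 1395 = 4698
4698 > 2790 → abundant

s(2790) = 4698 (abundant)


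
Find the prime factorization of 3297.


3297 / 3 = 1099
1099 / 7 = 157
157 / 157 = 1
3297 = 3 × 7 × 157


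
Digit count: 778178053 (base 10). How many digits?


778178053 has 9 digits in base 10
floor(log10(778178053)) + 1 = floor(8.8911) + 1 = 9

9 digits (base 10)


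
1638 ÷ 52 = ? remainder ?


1638 = 52 * 31 + 26
Check: 1612 + 26 = 1638

q = 31, r = 26


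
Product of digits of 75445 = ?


7 × 5 × 4 × 4 × 5 = 2800


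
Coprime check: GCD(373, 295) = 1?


Euclidean algorithm:
373 = 1 * 295 + 78
295 = 3 * 78 + 61
78 = 1 * 61 + 17
61 = 3 * 17 + 10
17 = 1 * 10 + 7
10 = 1 * 7 + 3
7 = 2 * 3 + 1
3 = 3 * 1 + 0
GCD(373, 295) = 1

Yes, coprime (GCD = 1)


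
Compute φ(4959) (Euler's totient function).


4959 = 3^2 × 19 × 29
Prime factors: 3, 19, 29
φ(4959) = 4959 × (1-1/3) × (1-1/19) × (1-1/29)
= 4959 × 2/3 × 18/19 × 28/29 = 3024

φ(4959) = 3024


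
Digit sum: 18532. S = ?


1 + 8 + 5 + 3 + 2 = 19


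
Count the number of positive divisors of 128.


128 = 2^7
d(128) = (7+1) = 8

8 divisors


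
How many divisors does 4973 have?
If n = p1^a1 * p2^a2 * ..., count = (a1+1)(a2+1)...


4973 = 4973^1
d(4973) = (1+1) = 2

2 divisors


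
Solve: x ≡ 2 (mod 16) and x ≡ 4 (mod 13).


M = 16*13 = 208
M1 = M/16 = 13, M2 = M/13 = 16
M1^(-1) mod 16 = 5, M2^(-1) mod 13 = 9
x = 2*13*5 + 4*16*9 = 706
706 mod 208 = 82
Check: 82 mod 16 = 2 ✓, 82 mod 13 = 4 ✓

x ≡ 82 (mod 208)


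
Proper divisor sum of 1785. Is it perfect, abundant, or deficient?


Proper divisors: 1, 3, 5, 7, 15, 17, 21, 35, 51, 85, 105, 119, 255, 357, 595
Sum = 1 + 3 + 5 + 7 + 15 + 17 + 21 + 35 + 51 + 85 + 105 + 119 + 255 + 357 + 595 = 1671
1671 < 1785 → deficient

s(1785) = 1671 (deficient)


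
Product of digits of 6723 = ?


6 × 7 × 2 × 3 = 252


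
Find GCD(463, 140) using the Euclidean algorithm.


463 = 3 * 140 + 43
140 = 3 * 43 + 11
43 = 3 * 11 + 10
11 = 1 * 10 + 1
10 = 10 * 1 + 0
GCD = 1


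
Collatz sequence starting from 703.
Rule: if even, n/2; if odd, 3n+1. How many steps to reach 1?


703 → 2110 → 1055 → 3166 → 1583 → 4750 → 2375 → 7126 → 3563 → 10690 → 5345 → 16036 → 8018 → 4009 → 12028 → 6014 → 3007 → 9022 → 4511 → 13534 → 6767 → 20302 → 10151 → 30454 → 15227 → 45682 → 22841 → 68524 → 34262 → 17131 → 51394 → 25697 → 77092 → 38546 → 19273 → 57820 → 28910 → 14455 → 43366 → 21683 → 65050 → 32525 → 97576 → 48788 → 24394 → 12197 → 36592 → 18296 → 9148 → 4574 → 2287 → 6862 → 3431 → 10294 → 5147 → 15442 → 7721 → 23164 → 11582 → 5791 → 17374 → 8687 → 26062 → 13031 → 39094 → 19547 → 58642 → 29321 → 87964 → 43982 → 21991 → 65974 → 32987 → 98962 → 49481 → 148444 → 74222 → 37111 → 111334 → 55667 → 167002 → 83501 → 250504 → 125252 → 62626 → 31313 → 93940 → 46970 → 23485 → 70456 → 35228 → 17614 → 8807 → 26422 → 13211 → 39634 → 19817 → 59452 → 29726 → 14863 → 44590 → 22295 → 66886 → 33443 → 100330 → 50165 → 150496 → 75248 → 37624 → 18812 → 9406 → 4703 → 14110 → 7055 → 21166 → 10583 → 31750 → 15875 → 47626 → 23813 → 71440 → 35720 → 17860 → 8930 → 4465 → 13396 → 6698 → 3349 → 10048 → 5024 → 2512 → 1256 → 628 → 314 → 157 → 472 → 236 → 118 → 59 → 178 → 89 → 268 → 134 → 67 → 202 → 101 → 304 → 152 → 76 → 38 → 19 → 58 → 29 → 88 → 44 → 22 → 11 → 34 → 17 → 52 → 26 → 13 → 40 → 20 → 10 → 5 → 16 → 8 → 4 → 2 → 1
Total steps = 170

170 steps


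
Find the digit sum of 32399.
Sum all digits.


3 + 2 + 3 + 9 + 9 = 26


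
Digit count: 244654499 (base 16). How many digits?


244654499 in base 16 = E9521A3
Number of digits = 7

7 digits (base 16)


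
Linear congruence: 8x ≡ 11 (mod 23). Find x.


GCD(8, 23) = 1, unique solution
a^(-1) mod 23 = 3
x = 3 * 11 mod 23 = 10

x ≡ 10 (mod 23)


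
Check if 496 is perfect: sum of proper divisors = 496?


Proper divisors of 496: 1, 2, 4, 8, 16, 31, 62, 124, 248
Sum = 1 + 2 + 4 + 8 + 16 + 31 + 62 + 124 + 248 = 496

Yes, 496 is perfect (496 = 496)


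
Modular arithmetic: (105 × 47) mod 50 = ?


105 × 47 = 4935
4935 mod 50 = 35


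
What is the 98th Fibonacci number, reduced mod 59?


F(k) mod 59 for k=1..98:
1, 1, 2, 3, 5, 8, 13, 21, 34, 55, 30, 26, 56, 23, 20, 43, 4, 47, 51, 39, 31, 11, 42, 53, 36, 30, 7, 37, 44, 22, 7, 29, 36, 6, 42, 48, 31, 20, 51, 12, 4, 16, 20, 36, 56, 33, 30, 4, 34, 38, 13, 51, 5, 56, 2, 58, 1, 0, 1, 1, 2, 3, 5, 8, 13, 21, 34, 55, 30, 26, 56, 23, 20, 43, 4, 47, 51, 39, 31, 11, 42, 53, 36, 30, 7, 37, 44, 22, 7, 29, 36, 6, 42, 48, 31, 20, 51, 12
F(98) mod 59 = 12


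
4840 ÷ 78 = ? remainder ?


4840 = 78 * 62 + 4
Check: 4836 + 4 = 4840

q = 62, r = 4


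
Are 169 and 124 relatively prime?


Euclidean algorithm:
169 = 1 * 124 + 45
124 = 2 * 45 + 34
45 = 1 * 34 + 11
34 = 3 * 11 + 1
11 = 11 * 1 + 0
GCD(169, 124) = 1

Yes, coprime (GCD = 1)


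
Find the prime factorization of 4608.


4608 / 2 = 2304
2304 / 2 = 1152
1152 / 2 = 576
576 / 2 = 288
288 / 2 = 144
144 / 2 = 72
72 / 2 = 36
36 / 2 = 18
18 / 2 = 9
9 / 3 = 3
3 / 3 = 1
4608 = 2^9 × 3^2


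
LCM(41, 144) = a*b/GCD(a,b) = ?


GCD(41, 144) = 1
LCM = 41*144/1 = 5904/1 = 5904

LCM = 5904


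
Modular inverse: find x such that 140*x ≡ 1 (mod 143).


Use the extended Euclidean algorithm on (143, 140); each row r = 143*s + 140*t:
r=143, s=1, t=0
r=140, s=0, t=1
q=1: r=3, s=1, t=-1   [143*(1) + 140*(-1) = 3]
q=46: r=2, s=-46, t=47   [143*(-46) + 140*(47) = 2]
q=1: r=1, s=47, t=-48   [143*(47) + 140*(-48) = 1]
q=2: r=0, s=-140, t=143   [143*(-140) + 140*(143) = 0]
GCD = 1 with t = -48, so 140*(-48) ≡ 1 (mod 143)
Inverse = -48 mod 143 = 95
Check: 140 * 95 = 13300 ≡ 1 (mod 143)

140^(-1) ≡ 95 (mod 143)


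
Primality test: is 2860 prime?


2860 / 2 = 1430 (exact division)
2860 is NOT prime.

No, 2860 is not prime


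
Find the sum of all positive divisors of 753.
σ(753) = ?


Divisors of 753: 1, 3, 251, 753
Sum = 1 + 3 + 251 + 753 = 1008

σ(753) = 1008


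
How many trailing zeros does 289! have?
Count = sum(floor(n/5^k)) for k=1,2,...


floor(289/5) = 57
floor(289/25) = 11
floor(289/125) = 2
Total = 70

70 trailing zeros


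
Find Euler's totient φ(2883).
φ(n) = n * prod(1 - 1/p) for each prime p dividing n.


2883 = 3 × 31^2
Prime factors: 3, 31
φ(2883) = 2883 × (1-1/3) × (1-1/31)
= 2883 × 2/3 × 30/31 = 1860

φ(2883) = 1860


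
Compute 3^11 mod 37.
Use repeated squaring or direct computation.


3^1 mod 37 = 3
3^2 mod 37 = 9
3^3 mod 37 = 27
3^4 mod 37 = 7
3^5 mod 37 = 21
3^6 mod 37 = 26
3^7 mod 37 = 4
3^8 mod 37 = 12
3^9 mod 37 = 36
3^10 mod 37 = 34
3^11 mod 37 = 28


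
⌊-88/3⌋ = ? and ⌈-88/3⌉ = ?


-88/3 = -29.3333
floor = -30
ceil = -29

floor = -30, ceil = -29


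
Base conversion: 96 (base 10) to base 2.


96 (base 10) = 96 (decimal)
96 (decimal) = 1100000 (base 2)


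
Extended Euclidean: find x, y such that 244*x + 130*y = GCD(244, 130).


Tabular extended Euclidean (each row: r = 244*s + 130*t):
r=244, s=1, t=0
r=130, s=0, t=1
q=1: r=114, s=1, t=-1   [244*(1) + 130*(-1) = 114]
q=1: r=16, s=-1, t=2   [244*(-1) + 130*(2) = 16]
q=7: r=2, s=8, t=-15   [244*(8) + 130*(-15) = 2]
q=8: r=0, s=-65, t=122   [244*(-65) + 130*(122) = 0]
GCD = 2; from the row with r=2: x=8, y=-15
Check: 244*(8) + 130*(-15) = 1952 - 1950 = 2

GCD = 2, x = 8, y = -15


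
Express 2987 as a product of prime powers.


2987 / 29 = 103
103 / 103 = 1
2987 = 29 × 103


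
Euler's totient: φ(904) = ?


904 = 2^3 × 113
Prime factors: 2, 113
φ(904) = 904 × (1-1/2) × (1-1/113)
= 904 × 1/2 × 112/113 = 448

φ(904) = 448


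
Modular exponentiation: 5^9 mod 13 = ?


5^1 mod 13 = 5
5^2 mod 13 = 12
5^3 mod 13 = 8
5^4 mod 13 = 1
5^5 mod 13 = 5
5^6 mod 13 = 12
5^7 mod 13 = 8
5^8 mod 13 = 1
5^9 mod 13 = 5


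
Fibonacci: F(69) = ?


Sequence: 1, 1, 2, 3, 5, 8, 13, 21, 34, 55, 89, 144, 233, 377, 610, 987, 1597, 2584, 4181, 6765, 10946, 17711, 28657, 46368, 75025, 121393, 196418, 317811, 514229, 832040, 1346269, 2178309, 3524578, 5702887, 9227465, 14930352, 24157817, 39088169, 63245986, 102334155, 165580141, 267914296, 433494437, 701408733, 1134903170, 1836311903, 2971215073, 4807526976, 7778742049, 12586269025, 20365011074, 32951280099, 53316291173, 86267571272, 139583862445, 225851433717, 365435296162, 591286729879, 956722026041, 1548008755920, 2504730781961, 4052739537881, 6557470319842, 10610209857723, 17167680177565, 27777890035288, 44945570212853, 72723460248141, 117669030460994
F(69) = 117669030460994


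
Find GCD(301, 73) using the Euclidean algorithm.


301 = 4 * 73 + 9
73 = 8 * 9 + 1
9 = 9 * 1 + 0
GCD = 1


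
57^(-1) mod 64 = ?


Use the extended Euclidean algorithm on (64, 57); each row r = 64*s + 57*t:
r=64, s=1, t=0
r=57, s=0, t=1
q=1: r=7, s=1, t=-1   [64*(1) + 57*(-1) = 7]
q=8: r=1, s=-8, t=9   [64*(-8) + 57*(9) = 1]
q=7: r=0, s=57, t=-64   [64*(57) + 57*(-64) = 0]
GCD = 1 with t = 9, so 57*(9) ≡ 1 (mod 64)
Inverse = 9 mod 64 = 9
Check: 57 * 9 = 513 ≡ 1 (mod 64)

57^(-1) ≡ 9 (mod 64)


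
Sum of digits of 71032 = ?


7 + 1 + 0 + 3 + 2 = 13


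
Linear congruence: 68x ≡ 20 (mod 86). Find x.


GCD(68, 86) = 2 divides 20
Divide: 34x ≡ 10 (mod 43)
x ≡ 18 (mod 43)


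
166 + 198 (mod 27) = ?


166 + 198 = 364
364 mod 27 = 13


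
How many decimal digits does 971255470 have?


971255470 has 9 digits in base 10
floor(log10(971255470)) + 1 = floor(8.9873) + 1 = 9

9 digits (base 10)


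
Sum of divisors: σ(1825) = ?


Divisors of 1825: 1, 5, 25, 73, 365, 1825
Sum = 1 + 5 + 25 + 73 + 365 + 1825 = 2294

σ(1825) = 2294


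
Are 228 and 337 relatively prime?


Euclidean algorithm:
337 = 1 * 228 + 109
228 = 2 * 109 + 10
109 = 10 * 10 + 9
10 = 1 * 9 + 1
9 = 9 * 1 + 0
GCD(228, 337) = 1

Yes, coprime (GCD = 1)


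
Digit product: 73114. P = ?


7 × 3 × 1 × 1 × 4 = 84


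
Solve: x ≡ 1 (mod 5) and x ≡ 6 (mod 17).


M = 5*17 = 85
M1 = M/5 = 17, M2 = M/17 = 5
M1^(-1) mod 5 = 3, M2^(-1) mod 17 = 7
x = 1*17*3 + 6*5*7 = 261
261 mod 85 = 6
Check: 6 mod 5 = 1 ✓, 6 mod 17 = 6 ✓

x ≡ 6 (mod 85)


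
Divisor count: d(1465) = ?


1465 = 5^1 × 293^1
d(1465) = (1+1) × (1+1) = 4

4 divisors


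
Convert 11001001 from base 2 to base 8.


11001001 (base 2) = 201 (decimal)
201 (decimal) = 311 (base 8)


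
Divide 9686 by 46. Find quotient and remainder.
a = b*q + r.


9686 = 46 * 210 + 26
Check: 9660 + 26 = 9686

q = 210, r = 26


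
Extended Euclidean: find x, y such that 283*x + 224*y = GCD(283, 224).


Tabular extended Euclidean (each row: r = 283*s + 224*t):
r=283, s=1, t=0
r=224, s=0, t=1
q=1: r=59, s=1, t=-1   [283*(1) + 224*(-1) = 59]
q=3: r=47, s=-3, t=4   [283*(-3) + 224*(4) = 47]
q=1: r=12, s=4, t=-5   [283*(4) + 224*(-5) = 12]
q=3: r=11, s=-15, t=19   [283*(-15) + 224*(19) = 11]
q=1: r=1, s=19, t=-24   [283*(19) + 224*(-24) = 1]
q=11: r=0, s=-224, t=283   [283*(-224) + 224*(283) = 0]
GCD = 1; from the row with r=1: x=19, y=-24
Check: 283*(19) + 224*(-24) = 5377 - 5376 = 1

GCD = 1, x = 19, y = -24


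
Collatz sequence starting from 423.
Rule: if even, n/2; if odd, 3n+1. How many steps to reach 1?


423 → 1270 → 635 → 1906 → 953 → 2860 → 1430 → 715 → 2146 → 1073 → 3220 → 1610 → 805 → 2416 → 1208 → 604 → 302 → 151 → 454 → 227 → 682 → 341 → 1024 → 512 → 256 → 128 → 64 → 32 → 16 → 8 → 4 → 2 → 1
Total steps = 32

32 steps


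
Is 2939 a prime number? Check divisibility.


Check divisors up to sqrt(2939) = 54.2125
No divisors found.
2939 is prime.

Yes, 2939 is prime


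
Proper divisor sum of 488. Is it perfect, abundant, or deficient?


Proper divisors: 1, 2, 4, 8, 61, 122, 244
Sum = 1 + 2 + 4 + 8 + 61 + 122 + 244 = 442
442 < 488 → deficient

s(488) = 442 (deficient)


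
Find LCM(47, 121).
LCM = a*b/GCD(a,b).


GCD(47, 121) = 1
LCM = 47*121/1 = 5687/1 = 5687

LCM = 5687


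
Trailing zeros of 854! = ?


floor(854/5) = 170
floor(854/25) = 34
floor(854/125) = 6
floor(854/625) = 1
Total = 211

211 trailing zeros


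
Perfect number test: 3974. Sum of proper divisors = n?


Proper divisors of 3974: 1, 2, 1987
Sum = 1 + 2 + 1987 = 1990

No, 3974 is not perfect (1990 ≠ 3974)


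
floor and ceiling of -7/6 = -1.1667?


-7/6 = -1.1667
floor = -2
ceil = -1

floor = -2, ceil = -1


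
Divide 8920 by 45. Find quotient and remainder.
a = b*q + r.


8920 = 45 * 198 + 10
Check: 8910 + 10 = 8920

q = 198, r = 10


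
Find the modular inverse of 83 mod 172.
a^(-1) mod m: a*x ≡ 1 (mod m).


Use the extended Euclidean algorithm on (172, 83); each row r = 172*s + 83*t:
r=172, s=1, t=0
r=83, s=0, t=1
q=2: r=6, s=1, t=-2   [172*(1) + 83*(-2) = 6]
q=13: r=5, s=-13, t=27   [172*(-13) + 83*(27) = 5]
q=1: r=1, s=14, t=-29   [172*(14) + 83*(-29) = 1]
q=5: r=0, s=-83, t=172   [172*(-83) + 83*(172) = 0]
GCD = 1 with t = -29, so 83*(-29) ≡ 1 (mod 172)
Inverse = -29 mod 172 = 143
Check: 83 * 143 = 11869 ≡ 1 (mod 172)

83^(-1) ≡ 143 (mod 172)


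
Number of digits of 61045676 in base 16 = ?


61045676 in base 16 = 3A37BAC
Number of digits = 7

7 digits (base 16)


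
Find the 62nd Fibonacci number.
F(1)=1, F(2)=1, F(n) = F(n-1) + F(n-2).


Sequence: 1, 1, 2, 3, 5, 8, 13, 21, 34, 55, 89, 144, 233, 377, 610, 987, 1597, 2584, 4181, 6765, 10946, 17711, 28657, 46368, 75025, 121393, 196418, 317811, 514229, 832040, 1346269, 2178309, 3524578, 5702887, 9227465, 14930352, 24157817, 39088169, 63245986, 102334155, 165580141, 267914296, 433494437, 701408733, 1134903170, 1836311903, 2971215073, 4807526976, 7778742049, 12586269025, 20365011074, 32951280099, 53316291173, 86267571272, 139583862445, 225851433717, 365435296162, 591286729879, 956722026041, 1548008755920, 2504730781961, 4052739537881
F(62) = 4052739537881


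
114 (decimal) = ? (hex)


114 (base 10) = 114 (decimal)
114 (decimal) = 72 (base 16)


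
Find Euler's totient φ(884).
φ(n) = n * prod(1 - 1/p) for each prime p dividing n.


884 = 2^2 × 13 × 17
Prime factors: 2, 13, 17
φ(884) = 884 × (1-1/2) × (1-1/13) × (1-1/17)
= 884 × 1/2 × 12/13 × 16/17 = 384

φ(884) = 384


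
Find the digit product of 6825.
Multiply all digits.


6 × 8 × 2 × 5 = 480


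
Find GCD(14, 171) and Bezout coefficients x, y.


Tabular extended Euclidean (each row: r = 14*s + 171*t):
r=14, s=1, t=0
r=171, s=0, t=1
q=0: r=14, s=1, t=0   [14*(1) + 171*(0) = 14]
q=12: r=3, s=-12, t=1   [14*(-12) + 171*(1) = 3]
q=4: r=2, s=49, t=-4   [14*(49) + 171*(-4) = 2]
q=1: r=1, s=-61, t=5   [14*(-61) + 171*(5) = 1]
q=2: r=0, s=171, t=-14   [14*(171) + 171*(-14) = 0]
GCD = 1; from the row with r=1: x=-61, y=5
Check: 14*(-61) + 171*(5) = -854 + 855 = 1

GCD = 1, x = -61, y = 5


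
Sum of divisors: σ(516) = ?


Divisors of 516: 1, 2, 3, 4, 6, 12, 43, 86, 129, 172, 258, 516
Sum = 1 + 2 + 3 + 4 + 6 + 12 + 43 + 86 + 129 + 172 + 258 + 516 = 1232

σ(516) = 1232


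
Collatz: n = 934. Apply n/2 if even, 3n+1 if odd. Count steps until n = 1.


934 → 467 → 1402 → 701 → 2104 → 1052 → 526 → 263 → 790 → 395 → 1186 → 593 → 1780 → 890 → 445 → 1336 → 668 → 334 → 167 → 502 → 251 → 754 → 377 → 1132 → 566 → 283 → 850 → 425 → 1276 → 638 → 319 → 958 → 479 → 1438 → 719 → 2158 → 1079 → 3238 → 1619 → 4858 → 2429 → 7288 → 3644 → 1822 → 911 → 2734 → 1367 → 4102 → 2051 → 6154 → 3077 → 9232 → 4616 → 2308 → 1154 → 577 → 1732 → 866 → 433 → 1300 → 650 → 325 → 976 → 488 → 244 → 122 → 61 → 184 → 92 → 46 → 23 → 70 → 35 → 106 → 53 → 160 → 80 → 40 → 20 → 10 → 5 → 16 → 8 → 4 → 2 → 1
Total steps = 85

85 steps


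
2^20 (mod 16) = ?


2^1 mod 16 = 2
2^2 mod 16 = 4
2^3 mod 16 = 8
2^4 mod 16 = 0
2^5 mod 16 = 0
2^6 mod 16 = 0
2^7 mod 16 = 0
2^8 mod 16 = 0
2^9 mod 16 = 0
2^10 mod 16 = 0
2^11 mod 16 = 0
2^12 mod 16 = 0
2^13 mod 16 = 0
2^14 mod 16 = 0
2^15 mod 16 = 0
2^16 mod 16 = 0
2^17 mod 16 = 0
2^18 mod 16 = 0
2^19 mod 16 = 0
2^20 mod 16 = 0


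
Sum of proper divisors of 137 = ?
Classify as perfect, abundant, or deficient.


Proper divisors: 1
Sum = 1 = 1
1 < 137 → deficient

s(137) = 1 (deficient)


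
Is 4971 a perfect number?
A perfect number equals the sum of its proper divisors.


Proper divisors of 4971: 1, 3, 1657
Sum = 1 + 3 + 1657 = 1661

No, 4971 is not perfect (1661 ≠ 4971)


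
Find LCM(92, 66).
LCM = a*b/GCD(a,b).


GCD(92, 66) = 2
LCM = 92*66/2 = 6072/2 = 3036

LCM = 3036


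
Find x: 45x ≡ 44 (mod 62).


GCD(45, 62) = 1, unique solution
a^(-1) mod 62 = 51
x = 51 * 44 mod 62 = 12

x ≡ 12 (mod 62)


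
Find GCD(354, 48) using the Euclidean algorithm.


354 = 7 * 48 + 18
48 = 2 * 18 + 12
18 = 1 * 12 + 6
12 = 2 * 6 + 0
GCD = 6


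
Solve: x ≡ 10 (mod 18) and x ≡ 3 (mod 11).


M = 18*11 = 198
M1 = M/18 = 11, M2 = M/11 = 18
M1^(-1) mod 18 = 5, M2^(-1) mod 11 = 8
x = 10*11*5 + 3*18*8 = 982
982 mod 198 = 190
Check: 190 mod 18 = 10 ✓, 190 mod 11 = 3 ✓

x ≡ 190 (mod 198)


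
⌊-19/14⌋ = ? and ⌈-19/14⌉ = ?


-19/14 = -1.3571
floor = -2
ceil = -1

floor = -2, ceil = -1


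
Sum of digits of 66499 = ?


6 + 6 + 4 + 9 + 9 = 34


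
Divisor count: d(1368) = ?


1368 = 2^3 × 3^2 × 19^1
d(1368) = (3+1) × (2+1) × (1+1) = 24

24 divisors


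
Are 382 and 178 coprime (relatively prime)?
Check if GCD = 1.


Euclidean algorithm:
382 = 2 * 178 + 26
178 = 6 * 26 + 22
26 = 1 * 22 + 4
22 = 5 * 4 + 2
4 = 2 * 2 + 0
GCD(382, 178) = 2

No, not coprime (GCD = 2)


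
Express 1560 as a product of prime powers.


1560 / 2 = 780
780 / 2 = 390
390 / 2 = 195
195 / 3 = 65
65 / 5 = 13
13 / 13 = 1
1560 = 2^3 × 3 × 5 × 13


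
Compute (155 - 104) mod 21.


155 - 104 = 51
51 mod 21 = 9


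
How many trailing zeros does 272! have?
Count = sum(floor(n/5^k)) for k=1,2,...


floor(272/5) = 54
floor(272/25) = 10
floor(272/125) = 2
Total = 66

66 trailing zeros


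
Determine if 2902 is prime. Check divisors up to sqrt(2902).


2902 / 2 = 1451 (exact division)
2902 is NOT prime.

No, 2902 is not prime


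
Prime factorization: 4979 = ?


4979 / 13 = 383
383 / 383 = 1
4979 = 13 × 383


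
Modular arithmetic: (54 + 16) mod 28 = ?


54 + 16 = 70
70 mod 28 = 14


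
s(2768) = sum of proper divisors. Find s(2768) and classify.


Proper divisors: 1, 2, 4, 8, 16, 173, 346, 692, 1384
Sum = 1 + 2 + 4 + 8 + 16 + 173 + 346 + 692 + 1384 = 2626
2626 < 2768 → deficient

s(2768) = 2626 (deficient)


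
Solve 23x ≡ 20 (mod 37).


GCD(23, 37) = 1, unique solution
a^(-1) mod 37 = 29
x = 29 * 20 mod 37 = 25

x ≡ 25 (mod 37)


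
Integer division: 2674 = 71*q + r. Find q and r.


2674 = 71 * 37 + 47
Check: 2627 + 47 = 2674

q = 37, r = 47


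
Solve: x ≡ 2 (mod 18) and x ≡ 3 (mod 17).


M = 18*17 = 306
M1 = M/18 = 17, M2 = M/17 = 18
M1^(-1) mod 18 = 17, M2^(-1) mod 17 = 1
x = 2*17*17 + 3*18*1 = 632
632 mod 306 = 20
Check: 20 mod 18 = 2 ✓, 20 mod 17 = 3 ✓

x ≡ 20 (mod 306)


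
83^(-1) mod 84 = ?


Use the extended Euclidean algorithm on (84, 83); each row r = 84*s + 83*t:
r=84, s=1, t=0
r=83, s=0, t=1
q=1: r=1, s=1, t=-1   [84*(1) + 83*(-1) = 1]
q=83: r=0, s=-83, t=84   [84*(-83) + 83*(84) = 0]
GCD = 1 with t = -1, so 83*(-1) ≡ 1 (mod 84)
Inverse = -1 mod 84 = 83
Check: 83 * 83 = 6889 ≡ 1 (mod 84)

83^(-1) ≡ 83 (mod 84)
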